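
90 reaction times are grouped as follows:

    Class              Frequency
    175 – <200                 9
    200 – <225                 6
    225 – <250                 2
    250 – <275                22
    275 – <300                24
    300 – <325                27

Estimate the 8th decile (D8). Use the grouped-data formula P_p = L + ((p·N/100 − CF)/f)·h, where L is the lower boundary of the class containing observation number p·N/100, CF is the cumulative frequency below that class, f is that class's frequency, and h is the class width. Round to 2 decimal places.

308.33

N = 90; target position k = 80/100 · 90 = 72.
Cumulative frequencies: 9, 15, 17, 39, 63, 90.
Observation 72 falls in the class 300 – <325.
L = 300, CF = 63, f = 27, h = 25.
P80 = 300 + ((72 − 63)/27)·25 = 300 + 8.33333 = 308.333.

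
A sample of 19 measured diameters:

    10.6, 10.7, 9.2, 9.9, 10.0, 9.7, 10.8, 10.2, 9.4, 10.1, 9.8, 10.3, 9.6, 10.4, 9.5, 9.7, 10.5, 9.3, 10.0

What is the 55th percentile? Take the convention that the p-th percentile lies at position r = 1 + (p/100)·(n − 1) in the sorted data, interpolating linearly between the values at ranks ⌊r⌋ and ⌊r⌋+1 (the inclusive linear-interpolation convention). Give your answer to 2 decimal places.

10.00

Sorted: 9.2, 9.3, 9.4, 9.5, 9.6, 9.7, 9.7, 9.8, 9.9, 10.0, 10.0, 10.1, 10.2, 10.3, 10.4, 10.5, 10.6, 10.7, 10.8.
n = 19.
r = 1 + (55/100)·(19 − 1) = 1 + 9.9 = 10.9.
Rank 10 is 10.0 and rank 11 is 10.0.
Interpolate: 10.0 + 0.9·(10.0 − 10.0) = 10.0 + 0.9·0 = 10.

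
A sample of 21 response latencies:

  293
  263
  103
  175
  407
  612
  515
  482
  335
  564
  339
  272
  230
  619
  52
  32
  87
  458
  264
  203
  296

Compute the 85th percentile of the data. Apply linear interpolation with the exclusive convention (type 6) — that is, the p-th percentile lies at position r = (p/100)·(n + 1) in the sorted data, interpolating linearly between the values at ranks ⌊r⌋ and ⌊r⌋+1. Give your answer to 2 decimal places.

549.30

Sorted: 32, 52, 87, 103, 175, 203, 230, 263, 264, 272, 293, 296, 335, 339, 407, 458, 482, 515, 564, 612, 619.
n = 21.
r = (85/100)·(21 + 1) = 18.7.
Rank 18 is 515 and rank 19 is 564.
Interpolate: 515 + 0.7·(564 − 515) = 515 + 0.7·49 = 549.3.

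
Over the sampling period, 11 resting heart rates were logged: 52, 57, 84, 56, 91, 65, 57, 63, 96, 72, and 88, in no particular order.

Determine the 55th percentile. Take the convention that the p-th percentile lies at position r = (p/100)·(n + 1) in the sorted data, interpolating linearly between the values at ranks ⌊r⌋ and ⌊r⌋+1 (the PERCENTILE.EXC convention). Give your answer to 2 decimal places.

Sorted: 52, 56, 57, 57, 63, 65, 72, 84, 88, 91, 96.
n = 11.
r = (55/100)·(11 + 1) = 6.6.
Rank 6 is 65 and rank 7 is 72.
Interpolate: 65 + 0.6·(72 − 65) = 65 + 0.6·7 = 69.2.

69.20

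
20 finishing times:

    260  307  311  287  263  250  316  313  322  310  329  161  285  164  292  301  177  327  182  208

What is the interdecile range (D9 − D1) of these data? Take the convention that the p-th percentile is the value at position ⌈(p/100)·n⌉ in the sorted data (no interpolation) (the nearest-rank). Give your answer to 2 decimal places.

158.00

Sorted: 161, 164, 177, 182, 208, 250, 260, 263, 285, 287, 292, 301, 307, 310, 311, 313, 316, 322, 327, 329.
n = 20.
P10: rank ⌈10/100·20⌉ = 2 → 164.
P90: rank ⌈90/100·20⌉ = 18 → 322.
Difference: 322 − 164 = 158.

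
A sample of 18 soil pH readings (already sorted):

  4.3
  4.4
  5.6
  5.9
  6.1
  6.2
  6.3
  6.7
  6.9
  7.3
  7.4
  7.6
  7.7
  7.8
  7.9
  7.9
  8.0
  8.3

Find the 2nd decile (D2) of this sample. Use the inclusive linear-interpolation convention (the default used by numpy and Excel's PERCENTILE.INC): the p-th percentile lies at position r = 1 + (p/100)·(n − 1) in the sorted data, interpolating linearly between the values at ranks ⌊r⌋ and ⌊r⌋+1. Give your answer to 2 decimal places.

5.98

n = 18.
r = 1 + (20/100)·(18 − 1) = 1 + 3.4 = 4.4.
Rank 4 is 5.9 and rank 5 is 6.1.
Interpolate: 5.9 + 0.4·(6.1 − 5.9) = 5.9 + 0.4·0.2 = 5.98.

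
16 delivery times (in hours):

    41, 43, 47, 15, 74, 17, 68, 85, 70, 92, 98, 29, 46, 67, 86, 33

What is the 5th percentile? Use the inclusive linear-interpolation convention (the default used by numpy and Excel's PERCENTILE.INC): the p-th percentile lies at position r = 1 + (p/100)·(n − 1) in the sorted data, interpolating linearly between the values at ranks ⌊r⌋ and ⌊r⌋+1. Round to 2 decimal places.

Sorted: 15, 17, 29, 33, 41, 43, 46, 47, 67, 68, 70, 74, 85, 86, 92, 98.
n = 16.
r = 1 + (5/100)·(16 − 1) = 1 + 0.75 = 1.75.
Rank 1 is 15 and rank 2 is 17.
Interpolate: 15 + 0.75·(17 − 15) = 15 + 0.75·2 = 16.5.

16.50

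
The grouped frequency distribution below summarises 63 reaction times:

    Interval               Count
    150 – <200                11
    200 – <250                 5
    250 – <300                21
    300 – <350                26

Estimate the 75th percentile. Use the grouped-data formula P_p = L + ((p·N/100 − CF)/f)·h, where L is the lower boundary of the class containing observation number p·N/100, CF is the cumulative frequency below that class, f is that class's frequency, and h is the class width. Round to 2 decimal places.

319.71

N = 63; target position k = 75/100 · 63 = 47.25.
Cumulative frequencies: 11, 16, 37, 63.
Observation 47.25 falls in the class 300 – <350.
L = 300, CF = 37, f = 26, h = 50.
P75 = 300 + ((47.25 − 37)/26)·50 = 300 + 19.7115 = 319.712.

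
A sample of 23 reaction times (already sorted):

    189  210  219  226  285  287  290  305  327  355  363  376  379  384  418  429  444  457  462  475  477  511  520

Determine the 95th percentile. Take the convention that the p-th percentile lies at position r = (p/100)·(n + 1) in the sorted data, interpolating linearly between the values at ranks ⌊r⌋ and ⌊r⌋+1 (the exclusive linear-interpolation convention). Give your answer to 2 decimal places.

518.20

n = 23.
r = (95/100)·(23 + 1) = 22.8.
Rank 22 is 511 and rank 23 is 520.
Interpolate: 511 + 0.8·(520 − 511) = 511 + 0.8·9 = 518.2.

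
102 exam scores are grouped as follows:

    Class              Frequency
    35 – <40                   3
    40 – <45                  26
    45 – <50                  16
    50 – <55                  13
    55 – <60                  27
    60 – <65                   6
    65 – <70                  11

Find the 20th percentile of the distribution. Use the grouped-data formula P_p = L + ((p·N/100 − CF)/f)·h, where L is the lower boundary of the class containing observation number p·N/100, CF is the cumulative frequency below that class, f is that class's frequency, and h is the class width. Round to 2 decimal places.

43.35

N = 102; target position k = 20/100 · 102 = 20.4.
Cumulative frequencies: 3, 29, 45, 58, 85, 91, 102.
Observation 20.4 falls in the class 40 – <45.
L = 40, CF = 3, f = 26, h = 5.
P20 = 40 + ((20.4 − 3)/26)·5 = 40 + 3.34615 = 43.3462.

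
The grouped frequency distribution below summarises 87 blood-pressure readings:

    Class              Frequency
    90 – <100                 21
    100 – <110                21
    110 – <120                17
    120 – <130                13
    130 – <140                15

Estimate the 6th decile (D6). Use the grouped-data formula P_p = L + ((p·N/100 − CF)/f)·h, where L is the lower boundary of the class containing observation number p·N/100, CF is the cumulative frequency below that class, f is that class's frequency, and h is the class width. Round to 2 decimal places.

N = 87; target position k = 60/100 · 87 = 52.2.
Cumulative frequencies: 21, 42, 59, 72, 87.
Observation 52.2 falls in the class 110 – <120.
L = 110, CF = 42, f = 17, h = 10.
P60 = 110 + ((52.2 − 42)/17)·10 = 110 + 6 = 116.

116.00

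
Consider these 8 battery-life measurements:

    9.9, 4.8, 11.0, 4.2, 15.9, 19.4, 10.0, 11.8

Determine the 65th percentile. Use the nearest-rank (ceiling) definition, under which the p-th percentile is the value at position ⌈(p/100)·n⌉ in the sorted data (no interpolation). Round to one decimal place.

11.8

Sorted: 4.2, 4.8, 9.9, 10.0, 11.0, 11.8, 15.9, 19.4.
n = 8.
Position = ⌈65/100 · 8⌉ = ⌈5.2⌉ = 6.
The value at rank 6 is 11.8.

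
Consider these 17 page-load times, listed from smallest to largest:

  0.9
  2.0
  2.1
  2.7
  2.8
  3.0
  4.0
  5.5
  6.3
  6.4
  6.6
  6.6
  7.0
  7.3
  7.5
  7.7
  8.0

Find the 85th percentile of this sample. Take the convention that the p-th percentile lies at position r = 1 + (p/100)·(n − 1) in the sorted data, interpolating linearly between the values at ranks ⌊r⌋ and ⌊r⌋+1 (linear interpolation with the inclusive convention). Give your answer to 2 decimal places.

n = 17.
r = 1 + (85/100)·(17 − 1) = 1 + 13.6 = 14.6.
Rank 14 is 7.3 and rank 15 is 7.5.
Interpolate: 7.3 + 0.6·(7.5 − 7.3) = 7.3 + 0.6·0.2 = 7.42.

7.42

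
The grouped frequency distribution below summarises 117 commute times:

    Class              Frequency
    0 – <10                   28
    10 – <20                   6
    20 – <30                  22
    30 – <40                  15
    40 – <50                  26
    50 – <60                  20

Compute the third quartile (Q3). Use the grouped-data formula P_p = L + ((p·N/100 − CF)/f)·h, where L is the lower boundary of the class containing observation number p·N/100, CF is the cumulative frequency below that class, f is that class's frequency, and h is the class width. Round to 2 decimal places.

46.44

N = 117; target position k = 75/100 · 117 = 87.75.
Cumulative frequencies: 28, 34, 56, 71, 97, 117.
Observation 87.75 falls in the class 40 – <50.
L = 40, CF = 71, f = 26, h = 10.
P75 = 40 + ((87.75 − 71)/26)·10 = 40 + 6.44231 = 46.4423.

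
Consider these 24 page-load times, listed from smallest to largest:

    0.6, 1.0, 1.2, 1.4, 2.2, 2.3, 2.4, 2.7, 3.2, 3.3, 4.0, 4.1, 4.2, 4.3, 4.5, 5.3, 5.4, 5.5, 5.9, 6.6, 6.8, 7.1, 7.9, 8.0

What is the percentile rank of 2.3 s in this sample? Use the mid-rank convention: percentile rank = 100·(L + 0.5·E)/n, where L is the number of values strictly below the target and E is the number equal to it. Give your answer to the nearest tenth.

22.9

Count below 2.3: L = 5; count equal: E = 1; n = 24.
Percentile rank = 100·(5 + 0.5·1)/24 = 100·5.5/24 = 22.92.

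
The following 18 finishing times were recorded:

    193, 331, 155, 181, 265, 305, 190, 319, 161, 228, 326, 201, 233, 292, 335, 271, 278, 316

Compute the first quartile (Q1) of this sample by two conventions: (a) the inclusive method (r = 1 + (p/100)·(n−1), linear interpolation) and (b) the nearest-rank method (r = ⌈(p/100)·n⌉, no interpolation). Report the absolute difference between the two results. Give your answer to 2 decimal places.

2.00

Sorted: 155, 161, 181, 190, 193, 201, 228, 233, 265, 271, 278, 292, 305, 316, 319, 326, 331, 335.
n = 18.
(a) r = 5.25; between ranks 5 (193) and 6 (201): 195.
(b) the nearest-rank method: rank 5 → 193.
|195 − 193| = 2.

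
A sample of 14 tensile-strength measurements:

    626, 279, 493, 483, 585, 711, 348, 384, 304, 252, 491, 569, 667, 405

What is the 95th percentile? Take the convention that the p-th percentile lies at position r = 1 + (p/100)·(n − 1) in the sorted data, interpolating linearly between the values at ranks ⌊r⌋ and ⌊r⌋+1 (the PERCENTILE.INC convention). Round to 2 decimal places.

Sorted: 252, 279, 304, 348, 384, 405, 483, 491, 493, 569, 585, 626, 667, 711.
n = 14.
r = 1 + (95/100)·(14 − 1) = 1 + 12.35 = 13.35.
Rank 13 is 667 and rank 14 is 711.
Interpolate: 667 + 0.35·(711 − 667) = 667 + 0.35·44 = 682.4.

682.40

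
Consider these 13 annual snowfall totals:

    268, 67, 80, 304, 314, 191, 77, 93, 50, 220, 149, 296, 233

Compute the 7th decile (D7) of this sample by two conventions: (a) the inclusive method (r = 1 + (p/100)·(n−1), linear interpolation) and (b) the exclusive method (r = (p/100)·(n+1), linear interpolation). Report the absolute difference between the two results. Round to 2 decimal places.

Sorted: 50, 67, 77, 80, 93, 149, 191, 220, 233, 268, 296, 304, 314.
n = 13.
(a) r = 9.4; between ranks 9 (233) and 10 (268): 247.
(b) r = 9.8; between ranks 9 (233) and 10 (268): 261.
|247 − 261| = 14.

14.00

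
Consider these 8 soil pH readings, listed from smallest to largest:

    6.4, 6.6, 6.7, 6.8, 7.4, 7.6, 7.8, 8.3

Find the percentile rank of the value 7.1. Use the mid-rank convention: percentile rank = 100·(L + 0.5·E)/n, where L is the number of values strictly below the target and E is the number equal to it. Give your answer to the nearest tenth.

50.0

Count below 7.1: L = 4; count equal: E = 0; n = 8.
Percentile rank = 100·(4 + 0.5·0)/8 = 100·4/8 = 50.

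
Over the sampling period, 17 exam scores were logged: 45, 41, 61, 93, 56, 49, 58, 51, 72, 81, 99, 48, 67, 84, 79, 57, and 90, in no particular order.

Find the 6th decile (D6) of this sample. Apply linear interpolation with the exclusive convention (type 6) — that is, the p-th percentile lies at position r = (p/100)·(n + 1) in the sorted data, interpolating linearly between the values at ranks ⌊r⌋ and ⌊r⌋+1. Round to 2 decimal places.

Sorted: 41, 45, 48, 49, 51, 56, 57, 58, 61, 67, 72, 79, 81, 84, 90, 93, 99.
n = 17.
r = (60/100)·(17 + 1) = 10.8.
Rank 10 is 67 and rank 11 is 72.
Interpolate: 67 + 0.8·(72 − 67) = 67 + 0.8·5 = 71.

71.00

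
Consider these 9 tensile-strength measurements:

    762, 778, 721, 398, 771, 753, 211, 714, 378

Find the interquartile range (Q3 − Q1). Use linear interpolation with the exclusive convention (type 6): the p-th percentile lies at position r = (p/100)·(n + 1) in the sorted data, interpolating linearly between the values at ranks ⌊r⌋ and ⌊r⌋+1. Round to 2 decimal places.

Sorted: 211, 378, 398, 714, 721, 753, 762, 771, 778.
n = 9.
P25: r = 2.5; ranks 2–3 are 378, 398; interpolating gives 388.
P75: r = 7.5; ranks 7–8 are 762, 771; interpolating gives 766.5.
Difference: 766.5 − 388 = 378.5.

378.50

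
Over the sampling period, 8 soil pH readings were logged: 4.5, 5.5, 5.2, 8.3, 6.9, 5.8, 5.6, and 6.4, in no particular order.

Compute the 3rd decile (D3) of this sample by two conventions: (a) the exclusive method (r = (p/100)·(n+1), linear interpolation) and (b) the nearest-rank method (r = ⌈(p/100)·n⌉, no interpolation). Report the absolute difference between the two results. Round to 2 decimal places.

0.09

Sorted: 4.5, 5.2, 5.5, 5.6, 5.8, 6.4, 6.9, 8.3.
n = 8.
(a) r = 2.7; between ranks 2 (5.2) and 3 (5.5): 5.41.
(b) the nearest-rank method: rank 3 → 5.5.
|5.41 − 5.5| = 0.09.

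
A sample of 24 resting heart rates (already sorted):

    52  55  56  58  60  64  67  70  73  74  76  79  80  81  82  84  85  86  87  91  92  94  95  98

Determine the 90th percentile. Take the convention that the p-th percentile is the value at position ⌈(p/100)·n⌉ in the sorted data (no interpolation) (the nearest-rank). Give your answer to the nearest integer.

94

n = 24.
Position = ⌈90/100 · 24⌉ = ⌈21.6⌉ = 22.
The value at rank 22 is 94.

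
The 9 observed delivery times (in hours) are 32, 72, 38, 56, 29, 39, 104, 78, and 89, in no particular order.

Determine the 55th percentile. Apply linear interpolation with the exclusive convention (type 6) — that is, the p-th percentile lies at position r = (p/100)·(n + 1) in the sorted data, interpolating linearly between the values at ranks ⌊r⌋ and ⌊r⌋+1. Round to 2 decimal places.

Sorted: 29, 32, 38, 39, 56, 72, 78, 89, 104.
n = 9.
r = (55/100)·(9 + 1) = 5.5.
Rank 5 is 56 and rank 6 is 72.
Interpolate: 56 + 0.5·(72 − 56) = 56 + 0.5·16 = 64.

64.00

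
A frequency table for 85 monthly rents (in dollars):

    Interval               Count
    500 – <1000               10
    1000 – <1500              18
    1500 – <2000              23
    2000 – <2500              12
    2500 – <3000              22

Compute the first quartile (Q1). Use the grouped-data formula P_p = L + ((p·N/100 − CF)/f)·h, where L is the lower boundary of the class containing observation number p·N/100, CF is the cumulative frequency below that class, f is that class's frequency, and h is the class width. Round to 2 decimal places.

1312.50

N = 85; target position k = 25/100 · 85 = 21.25.
Cumulative frequencies: 10, 28, 51, 63, 85.
Observation 21.25 falls in the class 1000 – <1500.
L = 1000, CF = 10, f = 18, h = 500.
P25 = 1000 + ((21.25 − 10)/18)·500 = 1000 + 312.5 = 1312.5.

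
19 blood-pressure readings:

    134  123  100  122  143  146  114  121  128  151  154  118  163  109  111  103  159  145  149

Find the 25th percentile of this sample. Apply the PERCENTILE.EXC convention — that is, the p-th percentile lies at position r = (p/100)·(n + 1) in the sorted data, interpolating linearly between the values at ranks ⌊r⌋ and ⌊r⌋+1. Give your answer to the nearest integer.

Sorted: 100, 103, 109, 111, 114, 118, 121, 122, 123, 128, 134, 143, 145, 146, 149, 151, 154, 159, 163.
n = 19.
r = (25/100)·(19 + 1) = 5.
r is an integer, so P25 is the value at rank 5: 114.

114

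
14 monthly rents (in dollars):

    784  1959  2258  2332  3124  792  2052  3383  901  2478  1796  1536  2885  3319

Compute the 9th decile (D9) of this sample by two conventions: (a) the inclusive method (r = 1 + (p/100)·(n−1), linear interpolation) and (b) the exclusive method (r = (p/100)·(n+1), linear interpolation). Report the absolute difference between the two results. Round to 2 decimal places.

90.50

Sorted: 784, 792, 901, 1536, 1796, 1959, 2052, 2258, 2332, 2478, 2885, 3124, 3319, 3383.
n = 14.
(a) r = 12.7; between ranks 12 (3124) and 13 (3319): 3260.5.
(b) r = 13.5; between ranks 13 (3319) and 14 (3383): 3351.
|3260.5 − 3351| = 90.5.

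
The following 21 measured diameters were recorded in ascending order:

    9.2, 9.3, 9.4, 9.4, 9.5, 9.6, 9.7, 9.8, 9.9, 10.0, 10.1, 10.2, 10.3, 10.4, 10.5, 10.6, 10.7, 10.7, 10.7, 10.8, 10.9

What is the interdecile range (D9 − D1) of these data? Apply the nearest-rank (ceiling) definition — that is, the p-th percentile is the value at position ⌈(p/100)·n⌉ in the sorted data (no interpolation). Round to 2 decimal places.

n = 21.
P10: rank ⌈10/100·21⌉ = 3 → 9.4.
P90: rank ⌈90/100·21⌉ = 19 → 10.7.
Difference: 10.7 − 9.4 = 1.3.

1.30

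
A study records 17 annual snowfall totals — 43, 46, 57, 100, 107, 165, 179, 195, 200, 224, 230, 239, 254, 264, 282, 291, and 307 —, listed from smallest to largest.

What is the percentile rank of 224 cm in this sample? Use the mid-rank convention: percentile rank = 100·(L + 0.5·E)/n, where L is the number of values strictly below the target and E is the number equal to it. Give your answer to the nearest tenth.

55.9

Count below 224: L = 9; count equal: E = 1; n = 17.
Percentile rank = 100·(9 + 0.5·1)/17 = 100·9.5/17 = 55.88.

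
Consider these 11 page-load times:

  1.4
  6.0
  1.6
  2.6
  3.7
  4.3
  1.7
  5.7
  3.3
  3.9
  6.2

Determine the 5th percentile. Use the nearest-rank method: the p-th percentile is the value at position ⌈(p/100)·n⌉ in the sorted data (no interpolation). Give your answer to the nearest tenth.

Sorted: 1.4, 1.6, 1.7, 2.6, 3.3, 3.7, 3.9, 4.3, 5.7, 6.0, 6.2.
n = 11.
Position = ⌈5/100 · 11⌉ = ⌈0.55⌉ = 1.
The value at rank 1 is 1.4.

1.4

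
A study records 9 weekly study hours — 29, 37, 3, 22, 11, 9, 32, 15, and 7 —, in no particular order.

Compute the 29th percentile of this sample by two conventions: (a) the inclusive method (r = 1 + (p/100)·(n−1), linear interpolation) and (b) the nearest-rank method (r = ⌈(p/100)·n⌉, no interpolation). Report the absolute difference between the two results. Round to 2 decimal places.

0.64

Sorted: 3, 7, 9, 11, 15, 22, 29, 32, 37.
n = 9.
(a) r = 3.32; between ranks 3 (9) and 4 (11): 9.64.
(b) the nearest-rank method: rank 3 → 9.
|9.64 − 9| = 0.64.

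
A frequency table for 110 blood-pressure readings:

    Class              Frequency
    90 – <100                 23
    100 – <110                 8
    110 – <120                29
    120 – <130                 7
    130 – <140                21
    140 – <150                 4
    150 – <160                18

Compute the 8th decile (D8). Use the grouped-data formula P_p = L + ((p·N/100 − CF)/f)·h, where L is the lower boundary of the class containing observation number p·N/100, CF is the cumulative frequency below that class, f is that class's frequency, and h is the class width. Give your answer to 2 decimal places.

N = 110; target position k = 80/100 · 110 = 88.
Cumulative frequencies: 23, 31, 60, 67, 88, 92, 110.
Observation 88 falls in the class 130 – <140.
L = 130, CF = 67, f = 21, h = 10.
P80 = 130 + ((88 − 67)/21)·10 = 130 + 10 = 140.

140.00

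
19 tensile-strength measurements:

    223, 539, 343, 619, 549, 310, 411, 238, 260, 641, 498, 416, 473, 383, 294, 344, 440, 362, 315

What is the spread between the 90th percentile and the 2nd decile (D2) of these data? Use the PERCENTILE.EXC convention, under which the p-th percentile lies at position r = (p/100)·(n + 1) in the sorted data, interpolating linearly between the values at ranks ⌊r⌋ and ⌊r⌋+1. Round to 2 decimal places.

Sorted: 223, 238, 260, 294, 310, 315, 343, 344, 362, 383, 411, 416, 440, 473, 498, 539, 549, 619, 641.
n = 19.
P20: r = 4 (integer) → 294.
P90: r = 18 (integer) → 619.
Difference: 619 − 294 = 325.

325.00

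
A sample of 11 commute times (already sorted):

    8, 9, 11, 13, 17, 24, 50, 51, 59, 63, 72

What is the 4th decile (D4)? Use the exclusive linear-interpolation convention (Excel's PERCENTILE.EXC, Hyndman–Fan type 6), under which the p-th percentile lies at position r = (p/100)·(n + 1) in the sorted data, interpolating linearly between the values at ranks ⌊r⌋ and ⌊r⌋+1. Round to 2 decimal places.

16.20

n = 11.
r = (40/100)·(11 + 1) = 4.8.
Rank 4 is 13 and rank 5 is 17.
Interpolate: 13 + 0.8·(17 − 13) = 13 + 0.8·4 = 16.2.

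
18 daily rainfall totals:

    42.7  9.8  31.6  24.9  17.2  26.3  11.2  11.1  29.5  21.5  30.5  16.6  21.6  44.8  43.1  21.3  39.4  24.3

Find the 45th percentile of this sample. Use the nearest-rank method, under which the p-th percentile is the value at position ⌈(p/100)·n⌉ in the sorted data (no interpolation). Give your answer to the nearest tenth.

Sorted: 9.8, 11.1, 11.2, 16.6, 17.2, 21.3, 21.5, 21.6, 24.3, 24.9, 26.3, 29.5, 30.5, 31.6, 39.4, 42.7, 43.1, 44.8.
n = 18.
Position = ⌈45/100 · 18⌉ = ⌈8.1⌉ = 9.
The value at rank 9 is 24.3.

24.3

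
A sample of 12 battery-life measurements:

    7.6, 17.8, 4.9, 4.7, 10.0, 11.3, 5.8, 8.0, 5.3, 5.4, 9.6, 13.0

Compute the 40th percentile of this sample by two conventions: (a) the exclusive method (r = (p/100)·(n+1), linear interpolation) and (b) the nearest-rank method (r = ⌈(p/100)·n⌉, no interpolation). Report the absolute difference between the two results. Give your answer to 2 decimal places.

Sorted: 4.7, 4.9, 5.3, 5.4, 5.8, 7.6, 8.0, 9.6, 10.0, 11.3, 13.0, 17.8.
n = 12.
(a) r = 5.2; between ranks 5 (5.8) and 6 (7.6): 6.16.
(b) the nearest-rank method: rank 5 → 5.8.
|6.16 − 5.8| = 0.36.

0.36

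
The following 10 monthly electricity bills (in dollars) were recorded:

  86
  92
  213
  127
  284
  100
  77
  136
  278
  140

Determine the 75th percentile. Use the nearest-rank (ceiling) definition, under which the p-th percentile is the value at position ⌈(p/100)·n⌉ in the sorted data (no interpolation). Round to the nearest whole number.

213

Sorted: 77, 86, 92, 100, 127, 136, 140, 213, 278, 284.
n = 10.
Position = ⌈75/100 · 10⌉ = ⌈7.5⌉ = 8.
The value at rank 8 is 213.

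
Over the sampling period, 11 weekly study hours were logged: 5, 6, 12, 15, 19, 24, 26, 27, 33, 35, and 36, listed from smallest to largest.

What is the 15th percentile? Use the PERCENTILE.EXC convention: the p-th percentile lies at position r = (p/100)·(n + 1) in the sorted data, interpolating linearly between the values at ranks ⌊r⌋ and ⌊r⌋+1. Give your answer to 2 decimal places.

n = 11.
r = (15/100)·(11 + 1) = 1.8.
Rank 1 is 5 and rank 2 is 6.
Interpolate: 5 + 0.8·(6 − 5) = 5 + 0.8·1 = 5.8.

5.80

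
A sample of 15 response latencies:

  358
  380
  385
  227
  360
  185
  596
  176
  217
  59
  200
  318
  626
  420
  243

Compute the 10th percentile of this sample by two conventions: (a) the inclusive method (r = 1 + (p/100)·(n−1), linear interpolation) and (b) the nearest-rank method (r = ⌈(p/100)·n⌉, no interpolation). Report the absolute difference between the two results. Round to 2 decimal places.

3.60

Sorted: 59, 176, 185, 200, 217, 227, 243, 318, 358, 360, 380, 385, 420, 596, 626.
n = 15.
(a) r = 2.4; between ranks 2 (176) and 3 (185): 179.6.
(b) the nearest-rank method: rank 2 → 176.
|179.6 − 176| = 3.6.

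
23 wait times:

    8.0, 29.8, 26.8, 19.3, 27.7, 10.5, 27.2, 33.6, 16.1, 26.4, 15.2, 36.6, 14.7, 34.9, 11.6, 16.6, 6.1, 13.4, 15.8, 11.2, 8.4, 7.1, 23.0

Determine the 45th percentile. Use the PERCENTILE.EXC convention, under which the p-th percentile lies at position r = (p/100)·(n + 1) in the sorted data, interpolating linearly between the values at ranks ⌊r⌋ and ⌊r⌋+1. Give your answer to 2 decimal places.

Sorted: 6.1, 7.1, 8.0, 8.4, 10.5, 11.2, 11.6, 13.4, 14.7, 15.2, 15.8, 16.1, 16.6, 19.3, 23.0, 26.4, 26.8, 27.2, 27.7, 29.8, 33.6, 34.9, 36.6.
n = 23.
r = (45/100)·(23 + 1) = 10.8.
Rank 10 is 15.2 and rank 11 is 15.8.
Interpolate: 15.2 + 0.8·(15.8 − 15.2) = 15.2 + 0.8·0.6 = 15.68.

15.68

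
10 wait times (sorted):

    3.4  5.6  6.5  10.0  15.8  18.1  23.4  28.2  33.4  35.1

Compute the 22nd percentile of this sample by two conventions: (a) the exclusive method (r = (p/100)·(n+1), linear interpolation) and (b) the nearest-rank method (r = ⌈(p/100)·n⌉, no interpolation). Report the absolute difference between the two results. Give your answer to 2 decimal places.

0.52

n = 10.
(a) r = 2.42; between ranks 2 (5.6) and 3 (6.5): 5.978.
(b) the nearest-rank method: rank 3 → 6.5.
|5.978 − 6.5| = 0.522.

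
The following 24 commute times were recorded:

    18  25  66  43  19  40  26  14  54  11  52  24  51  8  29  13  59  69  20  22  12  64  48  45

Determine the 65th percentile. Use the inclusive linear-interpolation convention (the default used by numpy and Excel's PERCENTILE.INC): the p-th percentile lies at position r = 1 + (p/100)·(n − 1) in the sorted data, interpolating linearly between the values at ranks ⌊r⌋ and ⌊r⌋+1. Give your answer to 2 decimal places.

44.90

Sorted: 8, 11, 12, 13, 14, 18, 19, 20, 22, 24, 25, 26, 29, 40, 43, 45, 48, 51, 52, 54, 59, 64, 66, 69.
n = 24.
r = 1 + (65/100)·(24 − 1) = 1 + 14.95 = 15.95.
Rank 15 is 43 and rank 16 is 45.
Interpolate: 43 + 0.95·(45 − 43) = 43 + 0.95·2 = 44.9.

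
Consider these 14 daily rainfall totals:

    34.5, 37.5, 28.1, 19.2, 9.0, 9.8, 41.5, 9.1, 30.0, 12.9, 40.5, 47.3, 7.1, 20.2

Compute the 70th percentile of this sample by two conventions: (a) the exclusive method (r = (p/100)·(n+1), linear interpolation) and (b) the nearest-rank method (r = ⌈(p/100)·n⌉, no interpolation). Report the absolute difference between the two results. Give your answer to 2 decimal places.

1.50

Sorted: 7.1, 9.0, 9.1, 9.8, 12.9, 19.2, 20.2, 28.1, 30.0, 34.5, 37.5, 40.5, 41.5, 47.3.
n = 14.
(a) r = 10.5; between ranks 10 (34.5) and 11 (37.5): 36.
(b) the nearest-rank method: rank 10 → 34.5.
|36 − 34.5| = 1.5.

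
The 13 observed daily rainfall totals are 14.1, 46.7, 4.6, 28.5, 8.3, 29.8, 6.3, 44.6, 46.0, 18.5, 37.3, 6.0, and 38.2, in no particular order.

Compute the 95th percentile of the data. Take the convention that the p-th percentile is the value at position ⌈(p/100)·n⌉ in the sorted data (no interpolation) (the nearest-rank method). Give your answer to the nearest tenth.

46.7

Sorted: 4.6, 6.0, 6.3, 8.3, 14.1, 18.5, 28.5, 29.8, 37.3, 38.2, 44.6, 46.0, 46.7.
n = 13.
Position = ⌈95/100 · 13⌉ = ⌈12.35⌉ = 13.
The value at rank 13 is 46.7.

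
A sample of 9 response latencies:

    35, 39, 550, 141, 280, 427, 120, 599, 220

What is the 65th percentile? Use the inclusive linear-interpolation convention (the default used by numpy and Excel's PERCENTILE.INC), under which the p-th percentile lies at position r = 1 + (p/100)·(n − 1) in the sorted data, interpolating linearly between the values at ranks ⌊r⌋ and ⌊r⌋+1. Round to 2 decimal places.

Sorted: 35, 39, 120, 141, 220, 280, 427, 550, 599.
n = 9.
r = 1 + (65/100)·(9 − 1) = 1 + 5.2 = 6.2.
Rank 6 is 280 and rank 7 is 427.
Interpolate: 280 + 0.2·(427 − 280) = 280 + 0.2·147 = 309.4.

309.40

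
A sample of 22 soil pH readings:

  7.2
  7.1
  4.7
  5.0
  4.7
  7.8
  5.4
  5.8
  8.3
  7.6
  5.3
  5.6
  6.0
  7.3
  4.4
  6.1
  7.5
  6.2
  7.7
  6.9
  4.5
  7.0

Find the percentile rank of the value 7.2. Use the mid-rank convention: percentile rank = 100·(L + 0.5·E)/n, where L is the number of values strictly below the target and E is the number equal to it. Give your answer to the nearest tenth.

70.5

Sorted: 4.4, 4.5, 4.7, 4.7, 5.0, 5.3, 5.4, 5.6, 5.8, 6.0, 6.1, 6.2, 6.9, 7.0, 7.1, 7.2, 7.3, 7.5, 7.6, 7.7, 7.8, 8.3.
Count below 7.2: L = 15; count equal: E = 1; n = 22.
Percentile rank = 100·(15 + 0.5·1)/22 = 100·15.5/22 = 70.45.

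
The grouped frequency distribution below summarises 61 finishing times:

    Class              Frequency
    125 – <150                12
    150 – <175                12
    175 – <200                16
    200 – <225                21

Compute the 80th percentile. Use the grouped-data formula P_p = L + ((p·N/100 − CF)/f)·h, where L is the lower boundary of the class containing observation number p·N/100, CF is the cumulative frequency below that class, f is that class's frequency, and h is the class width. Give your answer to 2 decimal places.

210.48

N = 61; target position k = 80/100 · 61 = 48.8.
Cumulative frequencies: 12, 24, 40, 61.
Observation 48.8 falls in the class 200 – <225.
L = 200, CF = 40, f = 21, h = 25.
P80 = 200 + ((48.8 − 40)/21)·25 = 200 + 10.4762 = 210.476.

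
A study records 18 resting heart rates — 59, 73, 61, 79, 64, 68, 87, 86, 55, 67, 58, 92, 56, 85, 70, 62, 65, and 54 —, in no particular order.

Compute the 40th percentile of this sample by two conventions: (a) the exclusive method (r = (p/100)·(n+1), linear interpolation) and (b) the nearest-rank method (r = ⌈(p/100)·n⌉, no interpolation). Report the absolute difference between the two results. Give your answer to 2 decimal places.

0.80

Sorted: 54, 55, 56, 58, 59, 61, 62, 64, 65, 67, 68, 70, 73, 79, 85, 86, 87, 92.
n = 18.
(a) r = 7.6; between ranks 7 (62) and 8 (64): 63.2.
(b) the nearest-rank method: rank 8 → 64.
|63.2 − 64| = 0.8.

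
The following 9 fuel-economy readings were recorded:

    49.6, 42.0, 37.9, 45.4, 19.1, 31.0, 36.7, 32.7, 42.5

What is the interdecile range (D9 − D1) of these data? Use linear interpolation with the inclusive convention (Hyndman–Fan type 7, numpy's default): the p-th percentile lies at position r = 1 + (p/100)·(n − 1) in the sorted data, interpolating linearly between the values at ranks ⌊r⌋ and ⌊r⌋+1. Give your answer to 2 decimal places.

17.62

Sorted: 19.1, 31.0, 32.7, 36.7, 37.9, 42.0, 42.5, 45.4, 49.6.
n = 9.
P10: r = 1.8; ranks 1–2 are 19.1, 31.0; interpolating gives 28.62.
P90: r = 8.2; ranks 8–9 are 45.4, 49.6; interpolating gives 46.24.
Difference: 46.24 − 28.62 = 17.62.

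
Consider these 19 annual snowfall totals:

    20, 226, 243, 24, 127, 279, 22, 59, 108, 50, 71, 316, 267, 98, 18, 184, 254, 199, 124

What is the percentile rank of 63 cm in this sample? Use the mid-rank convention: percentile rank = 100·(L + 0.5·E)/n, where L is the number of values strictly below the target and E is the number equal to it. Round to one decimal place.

Sorted: 18, 20, 22, 24, 50, 59, 71, 98, 108, 124, 127, 184, 199, 226, 243, 254, 267, 279, 316.
Count below 63: L = 6; count equal: E = 0; n = 19.
Percentile rank = 100·(6 + 0.5·0)/19 = 100·6/19 = 31.58.

31.6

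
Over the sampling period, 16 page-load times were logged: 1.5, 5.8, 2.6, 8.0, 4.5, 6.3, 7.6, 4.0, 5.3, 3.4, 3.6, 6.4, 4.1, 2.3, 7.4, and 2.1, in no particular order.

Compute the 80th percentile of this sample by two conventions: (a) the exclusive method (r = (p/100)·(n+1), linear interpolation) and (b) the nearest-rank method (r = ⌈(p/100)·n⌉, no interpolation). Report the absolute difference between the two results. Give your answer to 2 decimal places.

Sorted: 1.5, 2.1, 2.3, 2.6, 3.4, 3.6, 4.0, 4.1, 4.5, 5.3, 5.8, 6.3, 6.4, 7.4, 7.6, 8.0.
n = 16.
(a) r = 13.6; between ranks 13 (6.4) and 14 (7.4): 7.
(b) the nearest-rank method: rank 13 → 6.4.
|7 − 6.4| = 0.6.

0.60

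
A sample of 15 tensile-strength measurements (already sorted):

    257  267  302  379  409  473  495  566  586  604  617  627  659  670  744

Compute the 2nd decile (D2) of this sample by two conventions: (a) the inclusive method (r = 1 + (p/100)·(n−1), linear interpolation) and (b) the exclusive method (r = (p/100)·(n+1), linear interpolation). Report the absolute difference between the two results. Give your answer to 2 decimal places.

46.20

n = 15.
(a) r = 3.8; between ranks 3 (302) and 4 (379): 363.6.
(b) r = 3.2; between ranks 3 (302) and 4 (379): 317.4.
|363.6 − 317.4| = 46.2.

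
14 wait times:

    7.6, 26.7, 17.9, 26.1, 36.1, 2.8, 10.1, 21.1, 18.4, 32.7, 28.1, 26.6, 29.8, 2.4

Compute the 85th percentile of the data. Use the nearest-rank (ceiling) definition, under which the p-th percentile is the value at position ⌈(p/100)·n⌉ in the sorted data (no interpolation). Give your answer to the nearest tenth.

29.8

Sorted: 2.4, 2.8, 7.6, 10.1, 17.9, 18.4, 21.1, 26.1, 26.6, 26.7, 28.1, 29.8, 32.7, 36.1.
n = 14.
Position = ⌈85/100 · 14⌉ = ⌈11.9⌉ = 12.
The value at rank 12 is 29.8.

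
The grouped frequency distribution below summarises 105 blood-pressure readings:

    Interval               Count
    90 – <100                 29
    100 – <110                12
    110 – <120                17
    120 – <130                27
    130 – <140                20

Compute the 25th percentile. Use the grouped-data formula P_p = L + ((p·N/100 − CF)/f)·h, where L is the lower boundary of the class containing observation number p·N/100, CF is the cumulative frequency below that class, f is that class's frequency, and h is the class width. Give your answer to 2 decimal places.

99.05

N = 105; target position k = 25/100 · 105 = 26.25.
Cumulative frequencies: 29, 41, 58, 85, 105.
Observation 26.25 falls in the class 90 – <100.
L = 90, CF = 0, f = 29, h = 10.
P25 = 90 + ((26.25 − 0)/29)·10 = 90 + 9.05172 = 99.0517.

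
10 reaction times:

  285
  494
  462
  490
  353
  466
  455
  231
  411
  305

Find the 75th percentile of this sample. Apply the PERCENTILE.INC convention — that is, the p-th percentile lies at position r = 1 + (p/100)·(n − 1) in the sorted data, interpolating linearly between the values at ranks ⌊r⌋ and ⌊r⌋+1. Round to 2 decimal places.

Sorted: 231, 285, 305, 353, 411, 455, 462, 466, 490, 494.
n = 10.
r = 1 + (75/100)·(10 − 1) = 1 + 6.75 = 7.75.
Rank 7 is 462 and rank 8 is 466.
Interpolate: 462 + 0.75·(466 − 462) = 462 + 0.75·4 = 465.

465.00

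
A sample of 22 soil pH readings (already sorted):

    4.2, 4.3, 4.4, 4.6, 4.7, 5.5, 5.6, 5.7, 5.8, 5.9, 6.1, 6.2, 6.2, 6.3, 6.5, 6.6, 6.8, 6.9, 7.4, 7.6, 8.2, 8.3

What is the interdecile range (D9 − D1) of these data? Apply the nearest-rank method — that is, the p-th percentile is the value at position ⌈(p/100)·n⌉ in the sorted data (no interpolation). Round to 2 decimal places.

n = 22.
P10: rank ⌈10/100·22⌉ = 3 → 4.4.
P90: rank ⌈90/100·22⌉ = 20 → 7.6.
Difference: 7.6 − 4.4 = 3.2.

3.20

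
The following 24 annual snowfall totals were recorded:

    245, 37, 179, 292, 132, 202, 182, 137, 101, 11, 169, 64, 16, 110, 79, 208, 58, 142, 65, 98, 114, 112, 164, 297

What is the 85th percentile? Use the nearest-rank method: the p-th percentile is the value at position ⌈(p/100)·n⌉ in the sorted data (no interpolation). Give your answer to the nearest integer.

Sorted: 11, 16, 37, 58, 64, 65, 79, 98, 101, 110, 112, 114, 132, 137, 142, 164, 169, 179, 182, 202, 208, 245, 292, 297.
n = 24.
Position = ⌈85/100 · 24⌉ = ⌈20.4⌉ = 21.
The value at rank 21 is 208.

208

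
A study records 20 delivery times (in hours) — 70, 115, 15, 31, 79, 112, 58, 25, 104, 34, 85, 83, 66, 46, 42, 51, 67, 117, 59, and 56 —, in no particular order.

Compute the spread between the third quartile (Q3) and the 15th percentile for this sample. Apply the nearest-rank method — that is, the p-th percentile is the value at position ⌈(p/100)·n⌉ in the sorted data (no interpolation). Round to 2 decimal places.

Sorted: 15, 25, 31, 34, 42, 46, 51, 56, 58, 59, 66, 67, 70, 79, 83, 85, 104, 112, 115, 117.
n = 20.
P15: rank ⌈15/100·20⌉ = 3 → 31.
P75: rank ⌈75/100·20⌉ = 15 → 83.
Difference: 83 − 31 = 52.

52.00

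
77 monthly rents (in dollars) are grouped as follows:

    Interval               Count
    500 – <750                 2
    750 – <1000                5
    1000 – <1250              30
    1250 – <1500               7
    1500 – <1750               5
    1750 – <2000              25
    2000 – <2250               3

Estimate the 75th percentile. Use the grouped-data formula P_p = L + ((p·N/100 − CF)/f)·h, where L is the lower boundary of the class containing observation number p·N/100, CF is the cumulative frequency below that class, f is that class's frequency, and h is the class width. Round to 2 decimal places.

N = 77; target position k = 75/100 · 77 = 57.75.
Cumulative frequencies: 2, 7, 37, 44, 49, 74, 77.
Observation 57.75 falls in the class 1750 – <2000.
L = 1750, CF = 49, f = 25, h = 250.
P75 = 1750 + ((57.75 − 49)/25)·250 = 1750 + 87.5 = 1837.5.

1837.50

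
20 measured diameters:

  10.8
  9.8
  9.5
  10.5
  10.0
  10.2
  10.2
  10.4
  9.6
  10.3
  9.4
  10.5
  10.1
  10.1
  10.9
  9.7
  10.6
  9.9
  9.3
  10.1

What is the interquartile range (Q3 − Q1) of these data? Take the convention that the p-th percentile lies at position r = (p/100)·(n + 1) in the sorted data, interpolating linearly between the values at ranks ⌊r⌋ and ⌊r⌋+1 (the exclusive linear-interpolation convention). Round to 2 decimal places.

0.75

Sorted: 9.3, 9.4, 9.5, 9.6, 9.7, 9.8, 9.9, 10.0, 10.1, 10.1, 10.1, 10.2, 10.2, 10.3, 10.4, 10.5, 10.5, 10.6, 10.8, 10.9.
n = 20.
P25: r = 5.25; ranks 5–6 are 9.7, 9.8; interpolating gives 9.725.
P75: r = 15.75; ranks 15–16 are 10.4, 10.5; interpolating gives 10.475.
Difference: 10.475 − 9.725 = 0.75.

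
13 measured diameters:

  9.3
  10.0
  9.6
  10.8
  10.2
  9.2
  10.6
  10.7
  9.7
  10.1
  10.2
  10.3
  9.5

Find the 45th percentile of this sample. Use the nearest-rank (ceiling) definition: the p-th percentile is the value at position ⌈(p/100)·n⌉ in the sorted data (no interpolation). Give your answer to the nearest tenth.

Sorted: 9.2, 9.3, 9.5, 9.6, 9.7, 10.0, 10.1, 10.2, 10.2, 10.3, 10.6, 10.7, 10.8.
n = 13.
Position = ⌈45/100 · 13⌉ = ⌈5.85⌉ = 6.
The value at rank 6 is 10.0.

10.0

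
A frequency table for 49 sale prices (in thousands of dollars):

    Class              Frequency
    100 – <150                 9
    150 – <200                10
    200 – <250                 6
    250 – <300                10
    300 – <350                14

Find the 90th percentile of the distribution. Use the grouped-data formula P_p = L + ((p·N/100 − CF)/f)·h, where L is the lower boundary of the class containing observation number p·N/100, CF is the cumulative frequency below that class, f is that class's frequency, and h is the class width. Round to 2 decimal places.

N = 49; target position k = 90/100 · 49 = 44.1.
Cumulative frequencies: 9, 19, 25, 35, 49.
Observation 44.1 falls in the class 300 – <350.
L = 300, CF = 35, f = 14, h = 50.
P90 = 300 + ((44.1 − 35)/14)·50 = 300 + 32.5 = 332.5.

332.50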